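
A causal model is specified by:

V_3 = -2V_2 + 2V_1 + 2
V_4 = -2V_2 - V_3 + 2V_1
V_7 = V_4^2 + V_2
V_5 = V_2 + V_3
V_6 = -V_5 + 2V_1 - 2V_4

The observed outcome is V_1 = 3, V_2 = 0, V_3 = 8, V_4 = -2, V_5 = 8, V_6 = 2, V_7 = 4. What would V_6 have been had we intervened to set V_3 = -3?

-9

The intervention breaks the incoming arrows to V_3: V_3 = -2V_2 + 2V_1 + 2 no longer applies, and V_3 = -3.
V_4 = -2V_2 - V_3 + 2V_1  [with V_2=0, V_3=-3, V_1=3]  = 9
V_5 = V_2 + V_3  [with V_2=0, V_3=-3]  = -3
V_6 = -V_5 + 2V_1 - 2V_4  [with V_5=-3, V_1=3, V_4=9]  = -9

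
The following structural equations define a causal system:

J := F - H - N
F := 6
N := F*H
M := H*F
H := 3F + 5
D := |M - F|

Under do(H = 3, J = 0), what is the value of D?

12

The joint intervention fixes H = 3, J = 0, removing each variable's own equation.
M = H*F  [with H=3, F=6]  = 18
D = |M - F|  [with M=18, F=6]  = 12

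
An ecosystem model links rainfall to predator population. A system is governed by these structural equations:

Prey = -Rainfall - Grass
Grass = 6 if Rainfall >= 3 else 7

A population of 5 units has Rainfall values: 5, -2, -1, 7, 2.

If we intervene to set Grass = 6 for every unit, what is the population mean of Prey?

The intervention sets Grass=6 in all 5 units regardless of Rainfall. Recomputing Prey per unit gives -11, -4, -5, -13, -8; average -8.2.

-8.2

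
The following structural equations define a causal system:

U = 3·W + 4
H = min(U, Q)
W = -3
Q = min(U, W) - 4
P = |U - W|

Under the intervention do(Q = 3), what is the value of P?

2

do(Q=3) replaces the equation Q = min(U, W) - 4 with the constant Q = 3.
P is not downstream of the intervention, so its value is determined by the original equations.
U = 3·W + 4  [with W=-3]  = -5
P = |U - W|  [with U=-5, W=-3]  = 2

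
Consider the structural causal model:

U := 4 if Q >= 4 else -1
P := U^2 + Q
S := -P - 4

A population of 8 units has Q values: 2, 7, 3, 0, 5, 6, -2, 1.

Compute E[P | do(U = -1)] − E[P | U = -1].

Under do(U=-1), U's equation is replaced by U=-1 for every unit. Per-unit P: 3, 8, 4, 1, 6, 7, -1, 2. Mean = 3.75.
Observing U=-1 restricts to units where U's equation naturally yields -1: Q ∈ {2, 3, 0, -2, 1}. In that subpopulation P = 3, 4, 1, -1, 2, mean 1.8.
Difference = 3.75 − 1.8 = 1.95.

1.95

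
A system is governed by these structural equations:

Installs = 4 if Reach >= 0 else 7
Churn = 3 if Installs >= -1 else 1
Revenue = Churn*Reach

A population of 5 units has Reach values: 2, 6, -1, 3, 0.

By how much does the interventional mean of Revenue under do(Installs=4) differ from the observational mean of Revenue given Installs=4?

-2.25

Under do(Installs=4), Installs's equation is replaced by Installs=4 for every unit. Per-unit Revenue: 6, 18, -3, 9, 0. Mean = 6.
Conditioning on Installs=4 selects the 4 unit(s) with Reach ∈ {2, 6, 3, 0}. Their Revenue values: 6, 18, 9, 0. Mean = 8.25.
Difference = 6 − 8.25 = -2.25.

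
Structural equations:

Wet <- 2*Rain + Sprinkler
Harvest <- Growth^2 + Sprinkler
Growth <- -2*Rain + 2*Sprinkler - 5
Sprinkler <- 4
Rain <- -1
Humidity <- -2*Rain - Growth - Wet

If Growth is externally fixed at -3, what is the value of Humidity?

Intervening sets Growth = -3 and removes its equation (Growth <- -2*Rain + 2*Sprinkler - 5).
Wet = 2*Rain + Sprinkler  [with Rain=-1, Sprinkler=4]  = 2
Humidity = -2*Rain - Growth - Wet  [with Rain=-1, Growth=-3, Wet=2]  = 3

3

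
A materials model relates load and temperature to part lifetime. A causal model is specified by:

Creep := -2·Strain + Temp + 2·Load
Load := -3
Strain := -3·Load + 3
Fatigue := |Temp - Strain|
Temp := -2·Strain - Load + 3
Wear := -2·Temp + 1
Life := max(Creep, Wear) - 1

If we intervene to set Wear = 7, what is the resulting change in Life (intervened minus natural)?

Under do(Wear=7), the mechanism Wear := -2·Temp + 1 is discarded; Wear is fixed at 7.
Strain = -3·Load + 3  [with Load=-3]  = 12
Temp = -2·Strain - Load + 3  [with Strain=12, Load=-3]  = -18
Creep = -2·Strain + Temp + 2·Load  [with Strain=12, Temp=-18, Load=-3]  = -48
Life = max(Creep, Wear) - 1  [with Creep=-48, Wear=7]  = 6
Without intervention: Strain = -3·Load + 3  [with Load=-3]  = 12; Temp = -2·Strain - Load + 3  [with Strain=12, Load=-3]  = -18; Creep = -2·Strain + Temp + 2·Load  [with Strain=12, Temp=-18, Load=-3]  = -48; Wear = -2·Temp + 1  [with Temp=-18]  = 37; Life = max(Creep, Wear) - 1  [with Creep=-48, Wear=37]  = 36.
Change = 6 − 36 = -30.

-30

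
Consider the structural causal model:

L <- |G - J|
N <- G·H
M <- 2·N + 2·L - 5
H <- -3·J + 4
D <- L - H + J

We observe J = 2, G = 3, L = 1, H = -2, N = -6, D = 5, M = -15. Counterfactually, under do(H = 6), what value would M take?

33

The intervention breaks the incoming arrows to H: H <- -3·J + 4 no longer applies, and H = 6.
L = |G - J|  [with G=3, J=2]  = 1
N = G·H  [with G=3, H=6]  = 18
M = 2·N + 2·L - 5  [with N=18, L=1]  = 33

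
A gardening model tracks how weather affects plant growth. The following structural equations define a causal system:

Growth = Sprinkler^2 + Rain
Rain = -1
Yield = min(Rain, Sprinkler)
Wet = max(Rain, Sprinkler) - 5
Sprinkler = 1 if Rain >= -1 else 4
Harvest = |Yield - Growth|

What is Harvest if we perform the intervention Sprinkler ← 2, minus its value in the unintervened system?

Under do(Sprinkler=2), the mechanism Sprinkler = 1 if Rain >= -1 else 4 is discarded; Sprinkler is fixed at 2.
Growth = Sprinkler^2 + Rain  [with Sprinkler=2, Rain=-1]  = 3
Yield = min(Rain, Sprinkler)  [with Rain=-1, Sprinkler=2]  = -1
Harvest = |Yield - Growth|  [with Yield=-1, Growth=3]  = 4
Without intervention: Sprinkler = 1 if Rain >= -1 else 4  [with Rain=-1]  = 1; Growth = Sprinkler^2 + Rain  [with Sprinkler=1, Rain=-1]  = 0; Yield = min(Rain, Sprinkler)  [with Rain=-1, Sprinkler=1]  = -1; Harvest = |Yield - Growth|  [with Yield=-1, Growth=0]  = 1.
Change = 4 − 1 = 3.

3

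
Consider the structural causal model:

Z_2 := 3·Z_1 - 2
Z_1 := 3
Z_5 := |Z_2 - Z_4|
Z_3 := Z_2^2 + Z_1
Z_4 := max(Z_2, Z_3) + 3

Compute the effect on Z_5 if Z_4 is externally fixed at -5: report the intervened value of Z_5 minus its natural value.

Intervening sets Z_4 = -5 and removes its equation (Z_4 := max(Z_2, Z_3) + 3).
Z_2 = 3·Z_1 - 2  [with Z_1=3]  = 7
Z_5 = |Z_2 - Z_4|  [with Z_2=7, Z_4=-5]  = 12
Without intervention: Z_2 = 3·Z_1 - 2  [with Z_1=3]  = 7; Z_3 = Z_2^2 + Z_1  [with Z_2=7, Z_1=3]  = 52; Z_4 = max(Z_2, Z_3) + 3  [with Z_2=7, Z_3=52]  = 55; Z_5 = |Z_2 - Z_4|  [with Z_2=7, Z_4=55]  = 48.
Change = 12 − 48 = -36.

-36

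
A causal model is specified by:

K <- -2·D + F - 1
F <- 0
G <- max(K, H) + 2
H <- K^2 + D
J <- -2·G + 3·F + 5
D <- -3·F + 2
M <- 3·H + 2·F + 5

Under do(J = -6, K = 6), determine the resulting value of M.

119

Setting J = -6, K = 6 by intervention discards those variables' equations.
D = -3·F + 2  [with F=0]  = 2
H = K^2 + D  [with K=6, D=2]  = 38
M = 3·H + 2·F + 5  [with H=38, F=0]  = 119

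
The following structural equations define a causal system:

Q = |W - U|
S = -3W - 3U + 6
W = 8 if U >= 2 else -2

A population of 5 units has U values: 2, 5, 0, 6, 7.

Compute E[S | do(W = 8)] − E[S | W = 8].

The intervention sets W=8 in all 5 units regardless of U. Recomputing S per unit gives -24, -33, -18, -36, -39; average -30.
E[S|W=8] averages over only the 4 units with W=8 (U = 2, 5, 6, 7): S = -24, -33, -36, -39, mean -33.
Difference = -30 − (-33) = 3.

3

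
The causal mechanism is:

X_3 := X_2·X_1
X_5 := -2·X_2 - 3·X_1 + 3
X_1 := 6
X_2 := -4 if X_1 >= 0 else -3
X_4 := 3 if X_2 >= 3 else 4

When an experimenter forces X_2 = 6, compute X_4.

3

Under do(X_2=6), the mechanism X_2 := -4 if X_1 >= 0 else -3 is discarded; X_2 is fixed at 6.
X_4 = 3 if X_2 >= 3 else 4  [with X_2=6]  = 3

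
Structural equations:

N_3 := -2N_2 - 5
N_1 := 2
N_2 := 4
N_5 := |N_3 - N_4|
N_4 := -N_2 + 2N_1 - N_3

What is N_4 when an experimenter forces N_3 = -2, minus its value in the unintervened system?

-11

The intervention breaks the incoming arrows to N_3: N_3 := -2N_2 - 5 no longer applies, and N_3 = -2.
N_4 = -N_2 + 2N_1 - N_3  [with N_2=4, N_1=2, N_3=-2]  = 2
Without intervention: N_3 = -2N_2 - 5  [with N_2=4]  = -13; N_4 = -N_2 + 2N_1 - N_3  [with N_2=4, N_1=2, N_3=-13]  = 13.
Change = 2 − 13 = -11.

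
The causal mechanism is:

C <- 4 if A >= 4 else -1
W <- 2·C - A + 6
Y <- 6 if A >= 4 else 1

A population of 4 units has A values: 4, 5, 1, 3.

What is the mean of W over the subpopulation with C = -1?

E[W|C=-1] averages over only the 2 units with C=-1 (A = 1, 3): W = 3, 1, mean 2.

2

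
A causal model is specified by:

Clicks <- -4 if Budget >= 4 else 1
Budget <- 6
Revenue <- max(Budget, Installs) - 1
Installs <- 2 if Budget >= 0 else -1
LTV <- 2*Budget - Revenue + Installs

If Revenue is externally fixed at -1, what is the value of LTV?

Intervening sets Revenue = -1 and removes its equation (Revenue <- max(Budget, Installs) - 1).
Installs = 2 if Budget >= 0 else -1  [with Budget=6]  = 2
LTV = 2*Budget - Revenue + Installs  [with Budget=6, Revenue=-1, Installs=2]  = 15

15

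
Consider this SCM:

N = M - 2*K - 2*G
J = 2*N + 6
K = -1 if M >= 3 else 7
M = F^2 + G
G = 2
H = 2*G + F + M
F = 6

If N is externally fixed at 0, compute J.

Intervening sets N = 0 and removes its equation (N = M - 2*K - 2*G).
J = 2*N + 6  [with N=0]  = 6

6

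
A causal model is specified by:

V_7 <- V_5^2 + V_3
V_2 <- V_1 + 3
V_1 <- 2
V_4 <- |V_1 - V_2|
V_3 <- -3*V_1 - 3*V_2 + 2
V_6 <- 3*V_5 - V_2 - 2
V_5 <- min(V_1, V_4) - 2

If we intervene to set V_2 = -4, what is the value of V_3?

8

The intervention breaks the incoming arrows to V_2: V_2 <- V_1 + 3 no longer applies, and V_2 = -4.
V_3 = -3*V_1 - 3*V_2 + 2  [with V_1=2, V_2=-4]  = 8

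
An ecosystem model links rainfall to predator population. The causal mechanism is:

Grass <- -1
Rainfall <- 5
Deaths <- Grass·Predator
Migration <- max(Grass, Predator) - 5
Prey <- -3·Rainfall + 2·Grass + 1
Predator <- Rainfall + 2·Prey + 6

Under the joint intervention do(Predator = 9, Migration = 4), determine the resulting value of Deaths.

Setting Predator = 9, Migration = 4 by intervention discards those variables' equations.
Deaths = Grass·Predator  [with Grass=-1, Predator=9]  = -9

-9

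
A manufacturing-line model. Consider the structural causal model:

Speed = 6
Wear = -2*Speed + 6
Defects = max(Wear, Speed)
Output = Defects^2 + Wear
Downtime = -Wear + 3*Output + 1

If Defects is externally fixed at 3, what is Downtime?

do(Defects=3) replaces the equation Defects = max(Wear, Speed) with the constant Defects = 3.
Wear = -2*Speed + 6  [with Speed=6]  = -6
Output = Defects^2 + Wear  [with Defects=3, Wear=-6]  = 3
Downtime = -Wear + 3*Output + 1  [with Wear=-6, Output=3]  = 16

16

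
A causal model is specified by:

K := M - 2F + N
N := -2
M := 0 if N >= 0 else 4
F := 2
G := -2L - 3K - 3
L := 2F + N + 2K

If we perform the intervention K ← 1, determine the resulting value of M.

Under do(K=1), the mechanism K := M - 2F + N is discarded; K is fixed at 1.
Since M is not a descendant of the intervened variable, it is unaffected.
M = 0 if N >= 0 else 4  [with N=-2]  = 4

4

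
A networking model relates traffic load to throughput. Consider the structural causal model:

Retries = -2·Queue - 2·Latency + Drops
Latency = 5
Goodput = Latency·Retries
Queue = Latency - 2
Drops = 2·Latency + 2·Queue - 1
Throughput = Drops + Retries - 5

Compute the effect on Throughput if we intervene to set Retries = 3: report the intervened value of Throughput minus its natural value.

4

Intervening sets Retries = 3 and removes its equation (Retries = -2·Queue - 2·Latency + Drops).
Queue = Latency - 2  [with Latency=5]  = 3
Drops = 2·Latency + 2·Queue - 1  [with Latency=5, Queue=3]  = 15
Throughput = Drops + Retries - 5  [with Drops=15, Retries=3]  = 13
Without intervention: Queue = Latency - 2  [with Latency=5]  = 3; Drops = 2·Latency + 2·Queue - 1  [with Latency=5, Queue=3]  = 15; Retries = -2·Queue - 2·Latency + Drops  [with Queue=3, Latency=5, Drops=15]  = -1; Throughput = Drops + Retries - 5  [with Drops=15, Retries=-1]  = 9.
Change = 13 − 9 = 4.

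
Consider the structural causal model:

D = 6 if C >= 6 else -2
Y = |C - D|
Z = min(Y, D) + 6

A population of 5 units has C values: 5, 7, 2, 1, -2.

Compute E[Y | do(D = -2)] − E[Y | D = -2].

do(D=-2) breaks D's dependence on C. With D=-2 fixed, Y across the units is 7, 9, 4, 3, 0, mean 4.6.
Conditioning on D=-2 selects the 4 unit(s) with C ∈ {5, 2, 1, -2}. Their Y values: 7, 4, 3, 0. Mean = 3.5.
Difference = 4.6 − 3.5 = 1.1.

1.1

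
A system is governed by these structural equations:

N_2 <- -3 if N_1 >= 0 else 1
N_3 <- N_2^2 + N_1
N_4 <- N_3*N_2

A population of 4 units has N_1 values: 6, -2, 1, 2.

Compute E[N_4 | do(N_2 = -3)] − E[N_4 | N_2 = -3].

The intervention sets N_2=-3 in all 4 units regardless of N_1. Recomputing N_4 per unit gives -45, -21, -30, -33; average -32.25.
Observing N_2=-3 restricts to units where N_2's equation naturally yields -3: N_1 ∈ {6, 1, 2}. In that subpopulation N_4 = -45, -30, -33, mean -36.
Difference = -32.25 − (-36) = 3.75.

3.75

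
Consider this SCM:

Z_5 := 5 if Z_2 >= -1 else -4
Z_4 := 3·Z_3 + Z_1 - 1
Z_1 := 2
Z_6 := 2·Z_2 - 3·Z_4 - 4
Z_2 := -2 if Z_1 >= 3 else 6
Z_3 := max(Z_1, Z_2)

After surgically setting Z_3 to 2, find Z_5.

5

do(Z_3=2) replaces the equation Z_3 := max(Z_1, Z_2) with the constant Z_3 = 2.
Z_5 is not downstream of the intervention, so its value is determined by the original equations.
Z_2 = -2 if Z_1 >= 3 else 6  [with Z_1=2]  = 6
Z_5 = 5 if Z_2 >= -1 else -4  [with Z_2=6]  = 5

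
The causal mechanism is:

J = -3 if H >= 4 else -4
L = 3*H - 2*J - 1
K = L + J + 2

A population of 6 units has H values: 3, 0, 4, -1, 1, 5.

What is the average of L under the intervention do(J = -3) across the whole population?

11

Under do(J=-3), J's equation is replaced by J=-3 for every unit. Per-unit L: 14, 5, 17, 2, 8, 20. Mean = 11.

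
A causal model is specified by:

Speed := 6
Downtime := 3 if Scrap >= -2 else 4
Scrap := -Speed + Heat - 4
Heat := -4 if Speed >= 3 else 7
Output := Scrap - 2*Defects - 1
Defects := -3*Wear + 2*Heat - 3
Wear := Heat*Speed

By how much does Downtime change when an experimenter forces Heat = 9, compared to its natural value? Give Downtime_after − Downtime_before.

-1

Under do(Heat=9), the mechanism Heat := -4 if Speed >= 3 else 7 is discarded; Heat is fixed at 9.
Scrap = -Speed + Heat - 4  [with Speed=6, Heat=9]  = -1
Downtime = 3 if Scrap >= -2 else 4  [with Scrap=-1]  = 3
Without intervention: Heat = -4 if Speed >= 3 else 7  [with Speed=6]  = -4; Scrap = -Speed + Heat - 4  [with Speed=6, Heat=-4]  = -14; Downtime = 3 if Scrap >= -2 else 4  [with Scrap=-14]  = 4.
Change = 3 − 4 = -1.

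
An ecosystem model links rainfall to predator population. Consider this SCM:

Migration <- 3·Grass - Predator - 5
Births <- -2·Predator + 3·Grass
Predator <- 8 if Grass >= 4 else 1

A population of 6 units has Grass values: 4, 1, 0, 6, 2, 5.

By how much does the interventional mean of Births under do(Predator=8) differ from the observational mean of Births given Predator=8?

Under do(Predator=8), Predator's equation is replaced by Predator=8 for every unit. Per-unit Births: -4, -13, -16, 2, -10, -1. Mean = -7.
Conditioning on Predator=8 selects the 3 unit(s) with Grass ∈ {4, 6, 5}. Their Births values: -4, 2, -1. Mean = -1.
Difference = -7 − (-1) = -6.

-6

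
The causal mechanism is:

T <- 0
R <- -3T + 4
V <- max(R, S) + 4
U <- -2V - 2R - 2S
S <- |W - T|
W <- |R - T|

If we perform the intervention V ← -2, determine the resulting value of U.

-12

The intervention breaks the incoming arrows to V: V <- max(R, S) + 4 no longer applies, and V = -2.
R = -3T + 4  [with T=0]  = 4
W = |R - T|  [with R=4, T=0]  = 4
S = |W - T|  [with W=4, T=0]  = 4
U = -2V - 2R - 2S  [with V=-2, R=4, S=4]  = -12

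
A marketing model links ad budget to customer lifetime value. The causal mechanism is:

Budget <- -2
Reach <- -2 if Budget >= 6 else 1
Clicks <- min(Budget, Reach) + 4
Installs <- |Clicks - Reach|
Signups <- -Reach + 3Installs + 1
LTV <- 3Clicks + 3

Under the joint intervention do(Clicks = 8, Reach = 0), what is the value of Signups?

Setting Clicks = 8, Reach = 0 by intervention discards those variables' equations.
Installs = |Clicks - Reach|  [with Clicks=8, Reach=0]  = 8
Signups = -Reach + 3Installs + 1  [with Reach=0, Installs=8]  = 25

25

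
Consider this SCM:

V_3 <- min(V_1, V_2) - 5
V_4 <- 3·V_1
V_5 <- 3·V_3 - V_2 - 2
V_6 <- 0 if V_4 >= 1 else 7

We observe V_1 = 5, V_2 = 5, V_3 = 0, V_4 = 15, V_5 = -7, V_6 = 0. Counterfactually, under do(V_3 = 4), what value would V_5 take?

do(V_3=4) replaces the equation V_3 <- min(V_1, V_2) - 5 with the constant V_3 = 4.
V_5 = 3·V_3 - V_2 - 2  [with V_3=4, V_2=5]  = 5

5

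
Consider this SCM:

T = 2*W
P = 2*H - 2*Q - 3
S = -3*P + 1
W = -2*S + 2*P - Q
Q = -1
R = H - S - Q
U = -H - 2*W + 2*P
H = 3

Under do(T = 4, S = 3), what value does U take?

Setting T = 4, S = 3 by intervention discards those variables' equations.
P = 2*H - 2*Q - 3  [with H=3, Q=-1]  = 5
W = -2*S + 2*P - Q  [with S=3, P=5, Q=-1]  = 5
U = -H - 2*W + 2*P  [with H=3, W=5, P=5]  = -3

-3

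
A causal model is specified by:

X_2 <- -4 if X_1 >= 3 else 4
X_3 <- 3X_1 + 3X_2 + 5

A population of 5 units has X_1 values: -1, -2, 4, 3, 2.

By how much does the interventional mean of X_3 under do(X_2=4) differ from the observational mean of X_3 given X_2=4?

Under do(X_2=4), X_2's equation is replaced by X_2=4 for every unit. Per-unit X_3: 14, 11, 29, 26, 23. Mean = 20.6.
E[X_3|X_2=4] averages over only the 3 units with X_2=4 (X_1 = -1, -2, 2): X_3 = 14, 11, 23, mean 16.
Difference = 20.6 − 16 = 4.6.

4.6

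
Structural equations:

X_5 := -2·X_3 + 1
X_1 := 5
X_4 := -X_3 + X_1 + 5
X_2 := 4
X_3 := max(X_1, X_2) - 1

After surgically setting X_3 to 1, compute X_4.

The intervention breaks the incoming arrows to X_3: X_3 := max(X_1, X_2) - 1 no longer applies, and X_3 = 1.
X_4 = -X_3 + X_1 + 5  [with X_3=1, X_1=5]  = 9

9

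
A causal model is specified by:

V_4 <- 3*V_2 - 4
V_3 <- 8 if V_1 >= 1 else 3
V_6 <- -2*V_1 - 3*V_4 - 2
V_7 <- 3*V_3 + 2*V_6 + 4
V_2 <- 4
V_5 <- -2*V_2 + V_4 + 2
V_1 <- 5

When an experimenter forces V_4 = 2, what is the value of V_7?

The intervention breaks the incoming arrows to V_4: V_4 <- 3*V_2 - 4 no longer applies, and V_4 = 2.
V_3 = 8 if V_1 >= 1 else 3  [with V_1=5]  = 8
V_6 = -2*V_1 - 3*V_4 - 2  [with V_1=5, V_4=2]  = -18
V_7 = 3*V_3 + 2*V_6 + 4  [with V_3=8, V_6=-18]  = -8

-8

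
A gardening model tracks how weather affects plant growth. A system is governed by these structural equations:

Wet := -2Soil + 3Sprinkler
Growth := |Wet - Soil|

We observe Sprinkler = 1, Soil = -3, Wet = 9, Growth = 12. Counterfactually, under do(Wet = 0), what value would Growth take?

3

The intervention breaks the incoming arrows to Wet: Wet := -2Soil + 3Sprinkler no longer applies, and Wet = 0.
Growth = |Wet - Soil|  [with Wet=0, Soil=-3]  = 3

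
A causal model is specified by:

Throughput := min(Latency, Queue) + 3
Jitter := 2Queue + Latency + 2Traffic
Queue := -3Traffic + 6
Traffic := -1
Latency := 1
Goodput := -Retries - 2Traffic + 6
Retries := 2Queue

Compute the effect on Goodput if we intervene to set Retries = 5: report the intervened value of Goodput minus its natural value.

The intervention breaks the incoming arrows to Retries: Retries := 2Queue no longer applies, and Retries = 5.
Goodput = -Retries - 2Traffic + 6  [with Retries=5, Traffic=-1]  = 3
Without intervention: Queue = -3Traffic + 6  [with Traffic=-1]  = 9; Retries = 2Queue  [with Queue=9]  = 18; Goodput = -Retries - 2Traffic + 6  [with Retries=18, Traffic=-1]  = -10.
Change = 3 − (-10) = 13.

13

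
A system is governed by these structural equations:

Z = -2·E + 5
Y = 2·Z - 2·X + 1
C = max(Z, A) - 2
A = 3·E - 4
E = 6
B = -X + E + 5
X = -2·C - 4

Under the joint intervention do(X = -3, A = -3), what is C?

Under do(X = -3, A = -3), each intervened variable's structural equation is replaced by its fixed value.
Z = -2·E + 5  [with E=6]  = -7
C = max(Z, A) - 2  [with Z=-7, A=-3]  = -5

-5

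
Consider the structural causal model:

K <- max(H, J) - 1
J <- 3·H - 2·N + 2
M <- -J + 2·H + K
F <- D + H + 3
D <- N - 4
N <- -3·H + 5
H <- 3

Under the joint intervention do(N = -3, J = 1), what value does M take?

7

Setting N = -3, J = 1 by intervention discards those variables' equations.
K = max(H, J) - 1  [with H=3, J=1]  = 2
M = -J + 2·H + K  [with J=1, H=3, K=2]  = 7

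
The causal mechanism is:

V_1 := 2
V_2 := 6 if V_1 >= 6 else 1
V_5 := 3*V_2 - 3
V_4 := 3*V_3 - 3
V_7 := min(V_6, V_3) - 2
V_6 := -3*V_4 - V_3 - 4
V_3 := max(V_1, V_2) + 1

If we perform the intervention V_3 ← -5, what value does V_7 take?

The intervention breaks the incoming arrows to V_3: V_3 := max(V_1, V_2) + 1 no longer applies, and V_3 = -5.
V_4 = 3*V_3 - 3  [with V_3=-5]  = -18
V_6 = -3*V_4 - V_3 - 4  [with V_4=-18, V_3=-5]  = 55
V_7 = min(V_6, V_3) - 2  [with V_6=55, V_3=-5]  = -7

-7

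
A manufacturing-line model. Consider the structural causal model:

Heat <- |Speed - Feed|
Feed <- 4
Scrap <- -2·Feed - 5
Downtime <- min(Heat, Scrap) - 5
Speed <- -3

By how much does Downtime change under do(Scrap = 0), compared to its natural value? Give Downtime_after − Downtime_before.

Intervening sets Scrap = 0 and removes its equation (Scrap <- -2·Feed - 5).
Heat = |Speed - Feed|  [with Speed=-3, Feed=4]  = 7
Downtime = min(Heat, Scrap) - 5  [with Heat=7, Scrap=0]  = -5
Without intervention: Heat = |Speed - Feed|  [with Speed=-3, Feed=4]  = 7; Scrap = -2·Feed - 5  [with Feed=4]  = -13; Downtime = min(Heat, Scrap) - 5  [with Heat=7, Scrap=-13]  = -18.
Change = -5 − (-18) = 13.

13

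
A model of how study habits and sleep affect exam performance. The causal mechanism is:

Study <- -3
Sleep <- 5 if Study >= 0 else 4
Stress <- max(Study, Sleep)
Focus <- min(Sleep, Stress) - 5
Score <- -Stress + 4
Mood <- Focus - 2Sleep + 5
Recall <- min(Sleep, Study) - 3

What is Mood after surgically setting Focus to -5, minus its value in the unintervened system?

-4

Under do(Focus=-5), the mechanism Focus <- min(Sleep, Stress) - 5 is discarded; Focus is fixed at -5.
Sleep = 5 if Study >= 0 else 4  [with Study=-3]  = 4
Mood = Focus - 2Sleep + 5  [with Focus=-5, Sleep=4]  = -8
Without intervention: Sleep = 5 if Study >= 0 else 4  [with Study=-3]  = 4; Stress = max(Study, Sleep)  [with Study=-3, Sleep=4]  = 4; Focus = min(Sleep, Stress) - 5  [with Sleep=4, Stress=4]  = -1; Mood = Focus - 2Sleep + 5  [with Focus=-1, Sleep=4]  = -4.
Change = -8 − (-4) = -4.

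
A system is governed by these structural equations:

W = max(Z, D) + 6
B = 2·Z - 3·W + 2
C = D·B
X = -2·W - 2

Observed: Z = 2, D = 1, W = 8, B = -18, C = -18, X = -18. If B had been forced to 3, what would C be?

Intervening sets B = 3 and removes its equation (B = 2·Z - 3·W + 2).
C = D·B  [with D=1, B=3]  = 3

3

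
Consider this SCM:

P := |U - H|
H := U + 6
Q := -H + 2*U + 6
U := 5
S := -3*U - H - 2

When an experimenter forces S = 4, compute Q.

The intervention breaks the incoming arrows to S: S := -3*U - H - 2 no longer applies, and S = 4.
Q is not downstream of the intervention, so its value is determined by the original equations.
H = U + 6  [with U=5]  = 11
Q = -H + 2*U + 6  [with H=11, U=5]  = 5

5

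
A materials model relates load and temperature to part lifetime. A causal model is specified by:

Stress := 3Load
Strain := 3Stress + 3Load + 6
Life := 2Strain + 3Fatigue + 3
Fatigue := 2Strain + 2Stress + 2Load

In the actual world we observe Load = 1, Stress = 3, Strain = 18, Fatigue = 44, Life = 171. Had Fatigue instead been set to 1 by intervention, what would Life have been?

Intervening sets Fatigue = 1 and removes its equation (Fatigue := 2Strain + 2Stress + 2Load).
Stress = 3Load  [with Load=1]  = 3
Strain = 3Stress + 3Load + 6  [with Stress=3, Load=1]  = 18
Life = 2Strain + 3Fatigue + 3  [with Strain=18, Fatigue=1]  = 42

42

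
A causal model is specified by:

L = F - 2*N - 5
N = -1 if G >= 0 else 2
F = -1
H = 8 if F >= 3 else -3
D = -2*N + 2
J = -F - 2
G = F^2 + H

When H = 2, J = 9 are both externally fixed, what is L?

Setting H = 2, J = 9 by intervention discards those variables' equations.
G = F^2 + H  [with F=-1, H=2]  = 3
N = -1 if G >= 0 else 2  [with G=3]  = -1
L = F - 2*N - 5  [with F=-1, N=-1]  = -4

-4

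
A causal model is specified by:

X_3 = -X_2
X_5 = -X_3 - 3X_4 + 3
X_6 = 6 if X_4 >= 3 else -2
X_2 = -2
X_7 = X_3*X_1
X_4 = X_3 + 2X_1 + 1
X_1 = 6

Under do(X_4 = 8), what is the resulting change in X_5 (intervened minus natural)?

21

Intervening sets X_4 = 8 and removes its equation (X_4 = X_3 + 2X_1 + 1).
X_3 = -X_2  [with X_2=-2]  = 2
X_5 = -X_3 - 3X_4 + 3  [with X_3=2, X_4=8]  = -23
Without intervention: X_3 = -X_2  [with X_2=-2]  = 2; X_4 = X_3 + 2X_1 + 1  [with X_3=2, X_1=6]  = 15; X_5 = -X_3 - 3X_4 + 3  [with X_3=2, X_4=15]  = -44.
Change = -23 − (-44) = 21.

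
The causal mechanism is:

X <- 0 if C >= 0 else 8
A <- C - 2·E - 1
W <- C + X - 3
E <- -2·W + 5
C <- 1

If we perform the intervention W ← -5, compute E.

The intervention breaks the incoming arrows to W: W <- C + X - 3 no longer applies, and W = -5.
E = -2·W + 5  [with W=-5]  = 15

15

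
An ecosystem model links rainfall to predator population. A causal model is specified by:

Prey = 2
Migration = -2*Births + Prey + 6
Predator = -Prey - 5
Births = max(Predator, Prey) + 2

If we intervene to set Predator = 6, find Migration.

Under do(Predator=6), the mechanism Predator = -Prey - 5 is discarded; Predator is fixed at 6.
Births = max(Predator, Prey) + 2  [with Predator=6, Prey=2]  = 8
Migration = -2*Births + Prey + 6  [with Births=8, Prey=2]  = -8

-8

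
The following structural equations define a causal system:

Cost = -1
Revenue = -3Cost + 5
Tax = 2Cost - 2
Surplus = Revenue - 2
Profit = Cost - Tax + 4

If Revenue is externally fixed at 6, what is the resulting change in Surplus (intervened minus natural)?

-2

do(Revenue=6) replaces the equation Revenue = -3Cost + 5 with the constant Revenue = 6.
Surplus = Revenue - 2  [with Revenue=6]  = 4
Without intervention: Revenue = -3Cost + 5  [with Cost=-1]  = 8; Surplus = Revenue - 2  [with Revenue=8]  = 6.
Change = 4 − 6 = -2.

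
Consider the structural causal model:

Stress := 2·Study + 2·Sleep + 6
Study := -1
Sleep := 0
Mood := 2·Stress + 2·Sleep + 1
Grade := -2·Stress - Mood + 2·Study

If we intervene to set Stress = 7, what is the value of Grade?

-31

do(Stress=7) replaces the equation Stress := 2·Study + 2·Sleep + 6 with the constant Stress = 7.
Mood = 2·Stress + 2·Sleep + 1  [with Stress=7, Sleep=0]  = 15
Grade = -2·Stress - Mood + 2·Study  [with Stress=7, Mood=15, Study=-1]  = -31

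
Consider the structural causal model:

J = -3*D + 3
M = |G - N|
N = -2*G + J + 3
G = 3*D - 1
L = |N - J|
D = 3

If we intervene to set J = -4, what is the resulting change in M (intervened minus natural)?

do(J=-4) replaces the equation J = -3*D + 3 with the constant J = -4.
G = 3*D - 1  [with D=3]  = 8
N = -2*G + J + 3  [with G=8, J=-4]  = -17
M = |G - N|  [with G=8, N=-17]  = 25
Without intervention: G = 3*D - 1  [with D=3]  = 8; J = -3*D + 3  [with D=3]  = -6; N = -2*G + J + 3  [with G=8, J=-6]  = -19; M = |G - N|  [with G=8, N=-19]  = 27.
Change = 25 − 27 = -2.

-2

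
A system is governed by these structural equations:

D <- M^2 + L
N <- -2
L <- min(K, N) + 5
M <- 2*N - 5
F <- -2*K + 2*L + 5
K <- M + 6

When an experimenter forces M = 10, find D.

103

Under do(M=10), the mechanism M <- 2*N - 5 is discarded; M is fixed at 10.
K = M + 6  [with M=10]  = 16
L = min(K, N) + 5  [with K=16, N=-2]  = 3
D = M^2 + L  [with M=10, L=3]  = 103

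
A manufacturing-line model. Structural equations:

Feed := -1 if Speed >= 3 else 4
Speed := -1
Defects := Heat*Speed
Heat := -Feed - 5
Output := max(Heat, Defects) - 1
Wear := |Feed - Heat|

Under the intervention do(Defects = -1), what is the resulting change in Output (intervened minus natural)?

The intervention breaks the incoming arrows to Defects: Defects := Heat*Speed no longer applies, and Defects = -1.
Feed = -1 if Speed >= 3 else 4  [with Speed=-1]  = 4
Heat = -Feed - 5  [with Feed=4]  = -9
Output = max(Heat, Defects) - 1  [with Heat=-9, Defects=-1]  = -2
Without intervention: Feed = -1 if Speed >= 3 else 4  [with Speed=-1]  = 4; Heat = -Feed - 5  [with Feed=4]  = -9; Defects = Heat*Speed  [with Heat=-9, Speed=-1]  = 9; Output = max(Heat, Defects) - 1  [with Heat=-9, Defects=9]  = 8.
Change = -2 − 8 = -10.

-10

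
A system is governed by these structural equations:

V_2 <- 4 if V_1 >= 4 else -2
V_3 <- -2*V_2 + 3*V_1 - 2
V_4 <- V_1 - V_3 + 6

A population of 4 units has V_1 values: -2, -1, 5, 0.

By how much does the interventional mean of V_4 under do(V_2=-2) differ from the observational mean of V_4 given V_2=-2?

The intervention sets V_2=-2 in all 4 units regardless of V_1. Recomputing V_4 per unit gives 8, 6, -6, 4; average 3.
Conditioning on V_2=-2 selects the 3 unit(s) with V_1 ∈ {-2, -1, 0}. Their V_4 values: 8, 6, 4. Mean = 6.
Difference = 3 − 6 = -3.

-3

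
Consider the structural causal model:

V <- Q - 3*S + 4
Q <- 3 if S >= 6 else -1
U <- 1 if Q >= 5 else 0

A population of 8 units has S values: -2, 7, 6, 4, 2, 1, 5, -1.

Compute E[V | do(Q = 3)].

The intervention sets Q=3 in all 8 units regardless of S. Recomputing V per unit gives 13, -14, -11, -5, 1, 4, -8, 10; average -1.25.

-1.25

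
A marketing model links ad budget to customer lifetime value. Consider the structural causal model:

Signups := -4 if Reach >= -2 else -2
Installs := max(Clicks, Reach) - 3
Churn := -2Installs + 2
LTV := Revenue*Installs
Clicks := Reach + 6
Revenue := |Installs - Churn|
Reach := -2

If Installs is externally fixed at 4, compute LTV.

The intervention breaks the incoming arrows to Installs: Installs := max(Clicks, Reach) - 3 no longer applies, and Installs = 4.
Churn = -2Installs + 2  [with Installs=4]  = -6
Revenue = |Installs - Churn|  [with Installs=4, Churn=-6]  = 10
LTV = Revenue*Installs  [with Revenue=10, Installs=4]  = 40

40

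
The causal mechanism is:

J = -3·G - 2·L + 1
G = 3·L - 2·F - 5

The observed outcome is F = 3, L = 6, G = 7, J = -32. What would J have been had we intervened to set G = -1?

The intervention breaks the incoming arrows to G: G = 3·L - 2·F - 5 no longer applies, and G = -1.
J = -3·G - 2·L + 1  [with G=-1, L=6]  = -8

-8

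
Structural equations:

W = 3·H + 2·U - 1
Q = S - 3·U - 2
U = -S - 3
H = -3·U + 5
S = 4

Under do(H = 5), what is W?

0

do(H=5) replaces the equation H = -3·U + 5 with the constant H = 5.
U = -S - 3  [with S=4]  = -7
W = 3·H + 2·U - 1  [with H=5, U=-7]  = 0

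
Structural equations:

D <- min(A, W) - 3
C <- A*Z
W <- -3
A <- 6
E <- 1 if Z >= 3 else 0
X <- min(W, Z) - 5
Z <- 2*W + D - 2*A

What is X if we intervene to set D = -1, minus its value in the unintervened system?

5

The intervention breaks the incoming arrows to D: D <- min(A, W) - 3 no longer applies, and D = -1.
Z = 2*W + D - 2*A  [with W=-3, D=-1, A=6]  = -19
X = min(W, Z) - 5  [with W=-3, Z=-19]  = -24
Without intervention: D = min(A, W) - 3  [with A=6, W=-3]  = -6; Z = 2*W + D - 2*A  [with W=-3, D=-6, A=6]  = -24; X = min(W, Z) - 5  [with W=-3, Z=-24]  = -29.
Change = -24 − (-29) = 5.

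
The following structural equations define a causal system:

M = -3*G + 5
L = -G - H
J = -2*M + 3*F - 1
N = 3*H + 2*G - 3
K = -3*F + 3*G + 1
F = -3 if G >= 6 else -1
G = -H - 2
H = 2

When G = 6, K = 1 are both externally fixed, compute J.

16

Under do(G = 6, K = 1), each intervened variable's structural equation is replaced by its fixed value.
M = -3*G + 5  [with G=6]  = -13
F = -3 if G >= 6 else -1  [with G=6]  = -3
J = -2*M + 3*F - 1  [with M=-13, F=-3]  = 16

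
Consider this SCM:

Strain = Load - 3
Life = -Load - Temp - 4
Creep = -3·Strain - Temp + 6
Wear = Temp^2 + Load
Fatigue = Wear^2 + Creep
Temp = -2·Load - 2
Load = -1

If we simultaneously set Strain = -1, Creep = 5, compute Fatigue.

6

The joint intervention fixes Strain = -1, Creep = 5, removing each variable's own equation.
Temp = -2·Load - 2  [with Load=-1]  = 0
Wear = Temp^2 + Load  [with Temp=0, Load=-1]  = -1
Fatigue = Wear^2 + Creep  [with Wear=-1, Creep=5]  = 6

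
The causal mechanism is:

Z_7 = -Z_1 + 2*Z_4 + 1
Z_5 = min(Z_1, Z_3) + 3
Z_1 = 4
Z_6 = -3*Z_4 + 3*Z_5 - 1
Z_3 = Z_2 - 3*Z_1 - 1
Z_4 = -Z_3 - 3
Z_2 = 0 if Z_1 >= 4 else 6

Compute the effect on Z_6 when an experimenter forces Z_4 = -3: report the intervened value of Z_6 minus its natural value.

39

Under do(Z_4=-3), the mechanism Z_4 = -Z_3 - 3 is discarded; Z_4 is fixed at -3.
Z_2 = 0 if Z_1 >= 4 else 6  [with Z_1=4]  = 0
Z_3 = Z_2 - 3*Z_1 - 1  [with Z_2=0, Z_1=4]  = -13
Z_5 = min(Z_1, Z_3) + 3  [with Z_1=4, Z_3=-13]  = -10
Z_6 = -3*Z_4 + 3*Z_5 - 1  [with Z_4=-3, Z_5=-10]  = -22
Without intervention: Z_2 = 0 if Z_1 >= 4 else 6  [with Z_1=4]  = 0; Z_3 = Z_2 - 3*Z_1 - 1  [with Z_2=0, Z_1=4]  = -13; Z_4 = -Z_3 - 3  [with Z_3=-13]  = 10; Z_5 = min(Z_1, Z_3) + 3  [with Z_1=4, Z_3=-13]  = -10; Z_6 = -3*Z_4 + 3*Z_5 - 1  [with Z_4=10, Z_5=-10]  = -61.
Change = -22 − (-61) = 39.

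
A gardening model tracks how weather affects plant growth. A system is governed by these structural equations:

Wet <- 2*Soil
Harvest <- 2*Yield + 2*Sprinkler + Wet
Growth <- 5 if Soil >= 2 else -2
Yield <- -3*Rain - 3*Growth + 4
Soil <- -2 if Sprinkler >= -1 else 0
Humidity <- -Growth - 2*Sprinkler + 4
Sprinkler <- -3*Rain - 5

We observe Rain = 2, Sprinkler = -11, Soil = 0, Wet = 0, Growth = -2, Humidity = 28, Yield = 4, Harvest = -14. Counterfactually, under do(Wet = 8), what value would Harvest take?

-6

do(Wet=8) replaces the equation Wet <- 2*Soil with the constant Wet = 8.
Sprinkler = -3*Rain - 5  [with Rain=2]  = -11
Soil = -2 if Sprinkler >= -1 else 0  [with Sprinkler=-11]  = 0
Growth = 5 if Soil >= 2 else -2  [with Soil=0]  = -2
Yield = -3*Rain - 3*Growth + 4  [with Rain=2, Growth=-2]  = 4
Harvest = 2*Yield + 2*Sprinkler + Wet  [with Yield=4, Sprinkler=-11, Wet=8]  = -6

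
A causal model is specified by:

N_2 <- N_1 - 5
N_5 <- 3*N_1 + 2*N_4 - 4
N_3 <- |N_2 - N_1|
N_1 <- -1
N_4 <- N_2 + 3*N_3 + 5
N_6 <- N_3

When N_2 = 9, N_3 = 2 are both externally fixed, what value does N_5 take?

Under do(N_2 = 9, N_3 = 2), each intervened variable's structural equation is replaced by its fixed value.
N_4 = N_2 + 3*N_3 + 5  [with N_2=9, N_3=2]  = 20
N_5 = 3*N_1 + 2*N_4 - 4  [with N_1=-1, N_4=20]  = 33

33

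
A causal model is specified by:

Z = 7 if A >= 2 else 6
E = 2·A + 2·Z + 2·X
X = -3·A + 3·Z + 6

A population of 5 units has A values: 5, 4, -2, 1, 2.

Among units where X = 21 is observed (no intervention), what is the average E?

58

Observing X=21 restricts to units where X's equation naturally yields 21: A ∈ {1, 2}. In that subpopulation E = 56, 60, mean 58.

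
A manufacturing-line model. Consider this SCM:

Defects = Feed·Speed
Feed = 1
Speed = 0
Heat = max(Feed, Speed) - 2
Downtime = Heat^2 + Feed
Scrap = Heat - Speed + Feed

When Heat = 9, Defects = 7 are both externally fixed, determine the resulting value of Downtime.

82

Setting Heat = 9, Defects = 7 by intervention discards those variables' equations.
Downtime = Heat^2 + Feed  [with Heat=9, Feed=1]  = 82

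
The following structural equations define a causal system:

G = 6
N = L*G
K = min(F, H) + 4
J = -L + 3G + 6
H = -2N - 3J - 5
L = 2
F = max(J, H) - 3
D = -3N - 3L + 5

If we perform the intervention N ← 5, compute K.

-77

The intervention breaks the incoming arrows to N: N = L*G no longer applies, and N = 5.
J = -L + 3G + 6  [with L=2, G=6]  = 22
H = -2N - 3J - 5  [with N=5, J=22]  = -81
F = max(J, H) - 3  [with J=22, H=-81]  = 19
K = min(F, H) + 4  [with F=19, H=-81]  = -77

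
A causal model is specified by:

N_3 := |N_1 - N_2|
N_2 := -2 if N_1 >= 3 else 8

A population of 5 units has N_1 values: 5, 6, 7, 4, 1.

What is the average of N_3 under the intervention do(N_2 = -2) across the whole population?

Under do(N_2=-2), N_2's equation is replaced by N_2=-2 for every unit. Per-unit N_3: 7, 8, 9, 6, 3. Mean = 6.6.

6.6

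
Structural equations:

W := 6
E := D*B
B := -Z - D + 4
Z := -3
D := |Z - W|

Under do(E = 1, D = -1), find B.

8

Under do(E = 1, D = -1), each intervened variable's structural equation is replaced by its fixed value.
B = -Z - D + 4  [with Z=-3, D=-1]  = 8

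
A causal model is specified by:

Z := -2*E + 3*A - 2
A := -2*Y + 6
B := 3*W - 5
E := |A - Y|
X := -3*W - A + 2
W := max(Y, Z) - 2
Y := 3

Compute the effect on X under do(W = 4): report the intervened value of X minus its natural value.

-9

The intervention breaks the incoming arrows to W: W := max(Y, Z) - 2 no longer applies, and W = 4.
A = -2*Y + 6  [with Y=3]  = 0
X = -3*W - A + 2  [with W=4, A=0]  = -10
Without intervention: A = -2*Y + 6  [with Y=3]  = 0; E = |A - Y|  [with A=0, Y=3]  = 3; Z = -2*E + 3*A - 2  [with E=3, A=0]  = -8; W = max(Y, Z) - 2  [with Y=3, Z=-8]  = 1; X = -3*W - A + 2  [with W=1, A=0]  = -1.
Change = -10 − (-1) = -9.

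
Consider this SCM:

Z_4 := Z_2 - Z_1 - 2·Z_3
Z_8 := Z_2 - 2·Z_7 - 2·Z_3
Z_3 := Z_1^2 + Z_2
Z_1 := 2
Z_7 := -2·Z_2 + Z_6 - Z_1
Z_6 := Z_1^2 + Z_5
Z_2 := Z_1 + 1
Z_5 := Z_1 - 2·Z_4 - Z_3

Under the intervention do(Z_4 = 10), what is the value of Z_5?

Intervening sets Z_4 = 10 and removes its equation (Z_4 := Z_2 - Z_1 - 2·Z_3).
Z_2 = Z_1 + 1  [with Z_1=2]  = 3
Z_3 = Z_1^2 + Z_2  [with Z_1=2, Z_2=3]  = 7
Z_5 = Z_1 - 2·Z_4 - Z_3  [with Z_1=2, Z_4=10, Z_3=7]  = -25

-25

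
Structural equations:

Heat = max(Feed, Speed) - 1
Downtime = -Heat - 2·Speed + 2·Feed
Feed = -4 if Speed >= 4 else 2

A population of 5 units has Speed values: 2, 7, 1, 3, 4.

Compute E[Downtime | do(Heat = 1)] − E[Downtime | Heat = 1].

Under do(Heat=1), Heat's equation is replaced by Heat=1 for every unit. Per-unit Downtime: -1, -23, 1, -3, -17. Mean = -8.6.
Observing Heat=1 restricts to units where Heat's equation naturally yields 1: Speed ∈ {2, 1}. In that subpopulation Downtime = -1, 1, mean 0.
Difference = -8.6 − 0 = -8.6.

-8.6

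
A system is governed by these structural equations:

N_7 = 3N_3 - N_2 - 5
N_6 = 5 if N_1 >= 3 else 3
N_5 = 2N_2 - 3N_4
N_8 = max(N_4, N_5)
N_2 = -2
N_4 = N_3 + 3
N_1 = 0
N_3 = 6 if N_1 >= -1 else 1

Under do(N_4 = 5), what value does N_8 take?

do(N_4=5) replaces the equation N_4 = N_3 + 3 with the constant N_4 = 5.
N_5 = 2N_2 - 3N_4  [with N_2=-2, N_4=5]  = -19
N_8 = max(N_4, N_5)  [with N_4=5, N_5=-19]  = 5

5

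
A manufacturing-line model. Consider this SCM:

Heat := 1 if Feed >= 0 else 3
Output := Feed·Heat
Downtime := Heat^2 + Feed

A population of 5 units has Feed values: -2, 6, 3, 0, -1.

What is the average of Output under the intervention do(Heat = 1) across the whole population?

1.2

do(Heat=1) breaks Heat's dependence on Feed. With Heat=1 fixed, Output across the units is -2, 6, 3, 0, -1, mean 1.2.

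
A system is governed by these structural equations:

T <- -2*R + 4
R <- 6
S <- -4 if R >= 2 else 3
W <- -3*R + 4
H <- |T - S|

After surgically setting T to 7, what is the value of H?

Under do(T=7), the mechanism T <- -2*R + 4 is discarded; T is fixed at 7.
S = -4 if R >= 2 else 3  [with R=6]  = -4
H = |T - S|  [with T=7, S=-4]  = 11

11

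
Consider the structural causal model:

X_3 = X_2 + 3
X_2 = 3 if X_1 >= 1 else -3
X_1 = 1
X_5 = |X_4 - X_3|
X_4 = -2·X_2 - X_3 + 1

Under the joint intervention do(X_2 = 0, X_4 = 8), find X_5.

Setting X_2 = 0, X_4 = 8 by intervention discards those variables' equations.
X_3 = X_2 + 3  [with X_2=0]  = 3
X_5 = |X_4 - X_3|  [with X_4=8, X_3=3]  = 5

5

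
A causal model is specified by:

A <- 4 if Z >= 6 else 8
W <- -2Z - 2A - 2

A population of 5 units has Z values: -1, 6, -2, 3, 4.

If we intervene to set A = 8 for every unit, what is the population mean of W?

The intervention sets A=8 in all 5 units regardless of Z. Recomputing W per unit gives -16, -30, -14, -24, -26; average -22.

-22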